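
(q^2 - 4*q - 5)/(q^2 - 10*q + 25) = (q + 1)/(q - 5)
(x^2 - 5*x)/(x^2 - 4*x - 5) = x/(x + 1)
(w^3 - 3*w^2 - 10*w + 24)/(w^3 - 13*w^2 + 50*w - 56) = (w + 3)/(w - 7)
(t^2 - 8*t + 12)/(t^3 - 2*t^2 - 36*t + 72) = 1/(t + 6)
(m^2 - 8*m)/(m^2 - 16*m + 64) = m/(m - 8)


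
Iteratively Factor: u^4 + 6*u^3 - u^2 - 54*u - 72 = (u + 4)*(u^3 + 2*u^2 - 9*u - 18) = (u + 2)*(u + 4)*(u^2 - 9) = (u - 3)*(u + 2)*(u + 4)*(u + 3)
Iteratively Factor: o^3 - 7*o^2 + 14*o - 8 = (o - 1)*(o^2 - 6*o + 8) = (o - 2)*(o - 1)*(o - 4)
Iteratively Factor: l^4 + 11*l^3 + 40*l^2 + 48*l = (l + 3)*(l^3 + 8*l^2 + 16*l) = l*(l + 3)*(l^2 + 8*l + 16) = l*(l + 3)*(l + 4)*(l + 4)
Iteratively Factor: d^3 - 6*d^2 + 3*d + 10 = (d + 1)*(d^2 - 7*d + 10) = (d - 5)*(d + 1)*(d - 2)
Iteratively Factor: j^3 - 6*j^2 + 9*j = (j - 3)*(j^2 - 3*j) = j*(j - 3)*(j - 3)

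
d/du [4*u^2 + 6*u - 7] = 8*u + 6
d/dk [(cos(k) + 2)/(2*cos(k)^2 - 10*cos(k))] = (sin(k) - 10*sin(k)/cos(k)^2 + 4*tan(k))/(2*(cos(k) - 5)^2)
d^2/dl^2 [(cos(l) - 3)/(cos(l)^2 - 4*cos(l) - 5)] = (9*sin(l)^4*cos(l) - 8*sin(l)^4 + 126*sin(l)^2 + 61*cos(l)/2 + 18*cos(3*l) - cos(5*l)/2 + 48)/(sin(l)^2 + 4*cos(l) + 4)^3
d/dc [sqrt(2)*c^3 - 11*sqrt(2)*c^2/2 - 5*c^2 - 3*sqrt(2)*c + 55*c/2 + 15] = 3*sqrt(2)*c^2 - 11*sqrt(2)*c - 10*c - 3*sqrt(2) + 55/2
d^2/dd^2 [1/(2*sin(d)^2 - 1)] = (-4*cos(2*d)^2 + 4*cos(4*d) - 4)/cos(2*d)^3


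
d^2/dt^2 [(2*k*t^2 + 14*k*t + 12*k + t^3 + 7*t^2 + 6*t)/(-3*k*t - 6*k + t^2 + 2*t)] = -(2*(-3*k + 2*t + 2)^2*(2*k*t^2 + 14*k*t + 12*k + t^3 + 7*t^2 + 6*t) + 2*(2*k + 3*t + 7)*(3*k*t + 6*k - t^2 - 2*t)^2 + 2*(3*k*t + 6*k - t^2 - 2*t)*(2*k*t^2 + 14*k*t + 12*k + t^3 + 7*t^2 + 6*t + (-3*k + 2*t + 2)*(4*k*t + 14*k + 3*t^2 + 14*t + 6)))/(3*k*t + 6*k - t^2 - 2*t)^3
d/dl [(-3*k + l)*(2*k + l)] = -k + 2*l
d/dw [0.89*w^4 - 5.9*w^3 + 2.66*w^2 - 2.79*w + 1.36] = 3.56*w^3 - 17.7*w^2 + 5.32*w - 2.79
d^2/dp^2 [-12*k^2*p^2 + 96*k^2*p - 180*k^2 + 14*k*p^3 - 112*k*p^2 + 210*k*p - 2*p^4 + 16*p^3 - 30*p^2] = -24*k^2 + 84*k*p - 224*k - 24*p^2 + 96*p - 60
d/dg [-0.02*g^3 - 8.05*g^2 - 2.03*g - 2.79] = -0.06*g^2 - 16.1*g - 2.03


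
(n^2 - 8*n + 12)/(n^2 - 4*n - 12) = (n - 2)/(n + 2)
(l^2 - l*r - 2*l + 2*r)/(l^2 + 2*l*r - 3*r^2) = (l - 2)/(l + 3*r)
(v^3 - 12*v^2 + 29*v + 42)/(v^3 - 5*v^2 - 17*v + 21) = (v^2 - 5*v - 6)/(v^2 + 2*v - 3)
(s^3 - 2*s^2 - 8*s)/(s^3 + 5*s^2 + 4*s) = (s^2 - 2*s - 8)/(s^2 + 5*s + 4)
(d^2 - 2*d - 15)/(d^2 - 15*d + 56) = (d^2 - 2*d - 15)/(d^2 - 15*d + 56)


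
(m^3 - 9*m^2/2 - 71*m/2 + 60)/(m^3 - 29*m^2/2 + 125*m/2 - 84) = (2*m^2 + 7*m - 15)/(2*m^2 - 13*m + 21)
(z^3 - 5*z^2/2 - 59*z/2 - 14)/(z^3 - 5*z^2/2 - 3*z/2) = (z^2 - 3*z - 28)/(z*(z - 3))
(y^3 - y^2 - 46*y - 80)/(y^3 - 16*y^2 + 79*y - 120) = (y^2 + 7*y + 10)/(y^2 - 8*y + 15)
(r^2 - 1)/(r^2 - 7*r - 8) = (r - 1)/(r - 8)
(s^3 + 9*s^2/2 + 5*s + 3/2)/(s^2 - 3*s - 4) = (2*s^2 + 7*s + 3)/(2*(s - 4))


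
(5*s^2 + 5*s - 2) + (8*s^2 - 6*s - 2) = 13*s^2 - s - 4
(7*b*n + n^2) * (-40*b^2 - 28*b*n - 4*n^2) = -280*b^3*n - 236*b^2*n^2 - 56*b*n^3 - 4*n^4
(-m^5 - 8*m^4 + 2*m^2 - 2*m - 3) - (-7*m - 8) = -m^5 - 8*m^4 + 2*m^2 + 5*m + 5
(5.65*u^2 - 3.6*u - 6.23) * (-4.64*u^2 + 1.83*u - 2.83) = -26.216*u^4 + 27.0435*u^3 + 6.3297*u^2 - 1.2129*u + 17.6309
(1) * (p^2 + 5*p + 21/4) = p^2 + 5*p + 21/4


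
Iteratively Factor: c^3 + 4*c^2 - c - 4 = (c + 1)*(c^2 + 3*c - 4) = (c + 1)*(c + 4)*(c - 1)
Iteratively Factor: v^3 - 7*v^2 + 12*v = (v - 4)*(v^2 - 3*v) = v*(v - 4)*(v - 3)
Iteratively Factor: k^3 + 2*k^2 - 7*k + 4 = (k + 4)*(k^2 - 2*k + 1) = (k - 1)*(k + 4)*(k - 1)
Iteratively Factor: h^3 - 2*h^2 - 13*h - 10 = (h - 5)*(h^2 + 3*h + 2) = (h - 5)*(h + 2)*(h + 1)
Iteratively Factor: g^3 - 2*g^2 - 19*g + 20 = (g - 5)*(g^2 + 3*g - 4) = (g - 5)*(g + 4)*(g - 1)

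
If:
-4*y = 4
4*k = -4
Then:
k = -1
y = -1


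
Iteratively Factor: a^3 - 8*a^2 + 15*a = (a - 3)*(a^2 - 5*a) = a*(a - 3)*(a - 5)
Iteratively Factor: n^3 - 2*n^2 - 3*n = (n + 1)*(n^2 - 3*n) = (n - 3)*(n + 1)*(n)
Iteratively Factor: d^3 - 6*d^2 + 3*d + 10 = (d - 5)*(d^2 - d - 2) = (d - 5)*(d - 2)*(d + 1)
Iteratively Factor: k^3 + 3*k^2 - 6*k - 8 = (k + 1)*(k^2 + 2*k - 8) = (k - 2)*(k + 1)*(k + 4)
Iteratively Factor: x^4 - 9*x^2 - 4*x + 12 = (x + 2)*(x^3 - 2*x^2 - 5*x + 6) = (x - 1)*(x + 2)*(x^2 - x - 6) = (x - 1)*(x + 2)^2*(x - 3)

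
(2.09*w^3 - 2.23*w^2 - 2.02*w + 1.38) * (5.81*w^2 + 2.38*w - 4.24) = 12.1429*w^5 - 7.9821*w^4 - 25.9052*w^3 + 12.6654*w^2 + 11.8492*w - 5.8512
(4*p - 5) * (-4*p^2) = -16*p^3 + 20*p^2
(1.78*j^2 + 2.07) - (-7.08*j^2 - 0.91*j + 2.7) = 8.86*j^2 + 0.91*j - 0.63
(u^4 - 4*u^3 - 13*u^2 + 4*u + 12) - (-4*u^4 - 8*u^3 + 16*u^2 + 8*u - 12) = 5*u^4 + 4*u^3 - 29*u^2 - 4*u + 24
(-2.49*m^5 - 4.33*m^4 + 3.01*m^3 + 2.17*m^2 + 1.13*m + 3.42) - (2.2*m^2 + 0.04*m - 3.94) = -2.49*m^5 - 4.33*m^4 + 3.01*m^3 - 0.0300000000000002*m^2 + 1.09*m + 7.36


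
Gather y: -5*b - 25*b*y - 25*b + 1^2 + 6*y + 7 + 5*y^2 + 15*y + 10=-30*b + 5*y^2 + y*(21 - 25*b) + 18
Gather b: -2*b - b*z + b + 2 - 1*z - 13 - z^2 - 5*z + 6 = b*(-z - 1) - z^2 - 6*z - 5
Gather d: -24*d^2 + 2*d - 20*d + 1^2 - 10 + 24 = -24*d^2 - 18*d + 15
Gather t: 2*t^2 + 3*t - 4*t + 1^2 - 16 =2*t^2 - t - 15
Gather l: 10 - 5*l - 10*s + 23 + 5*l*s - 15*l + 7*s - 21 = l*(5*s - 20) - 3*s + 12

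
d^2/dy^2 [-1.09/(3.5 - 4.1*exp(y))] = (18.3229*exp(y) + 15.6415)*exp(y)/(4.1*exp(y) - 3.5)^3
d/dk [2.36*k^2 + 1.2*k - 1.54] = 4.72*k + 1.2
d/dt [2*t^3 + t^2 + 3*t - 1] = 6*t^2 + 2*t + 3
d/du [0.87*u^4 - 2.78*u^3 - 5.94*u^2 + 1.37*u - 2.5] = 3.48*u^3 - 8.34*u^2 - 11.88*u + 1.37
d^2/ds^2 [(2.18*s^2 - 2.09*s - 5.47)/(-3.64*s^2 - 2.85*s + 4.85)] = (100.613968*s^3 + 203.937552*s^2 + 561.85584*s + 237.21486)/(48.228544*s^6 + 113.28408*s^5 - 104.08398*s^4 - 278.734275*s^3 + 138.683325*s^2 + 201.117375*s - 114.084125)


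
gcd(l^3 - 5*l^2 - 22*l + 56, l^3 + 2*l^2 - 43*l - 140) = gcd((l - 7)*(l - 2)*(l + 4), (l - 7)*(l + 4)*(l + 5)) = l^2 - 3*l - 28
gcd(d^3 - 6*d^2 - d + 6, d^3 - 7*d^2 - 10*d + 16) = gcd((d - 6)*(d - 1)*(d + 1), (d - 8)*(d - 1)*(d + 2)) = d - 1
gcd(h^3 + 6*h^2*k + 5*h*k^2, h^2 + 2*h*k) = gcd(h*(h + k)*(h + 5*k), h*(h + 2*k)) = h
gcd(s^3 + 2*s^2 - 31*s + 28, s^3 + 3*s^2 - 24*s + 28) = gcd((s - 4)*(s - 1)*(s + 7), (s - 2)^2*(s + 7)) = s + 7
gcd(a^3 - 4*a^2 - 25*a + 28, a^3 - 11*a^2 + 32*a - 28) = a - 7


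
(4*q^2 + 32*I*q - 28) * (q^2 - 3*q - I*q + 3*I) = 4*q^4 - 12*q^3 + 28*I*q^3 + 4*q^2 - 84*I*q^2 - 12*q + 28*I*q - 84*I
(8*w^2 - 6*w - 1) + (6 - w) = 8*w^2 - 7*w + 5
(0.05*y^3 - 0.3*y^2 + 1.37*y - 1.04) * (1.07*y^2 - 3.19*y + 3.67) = 0.0535*y^5 - 0.4805*y^4 + 2.6064*y^3 - 6.5841*y^2 + 8.3455*y - 3.8168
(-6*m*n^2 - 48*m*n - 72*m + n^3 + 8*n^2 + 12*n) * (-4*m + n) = 24*m^2*n^2 + 192*m^2*n + 288*m^2 - 10*m*n^3 - 80*m*n^2 - 120*m*n + n^4 + 8*n^3 + 12*n^2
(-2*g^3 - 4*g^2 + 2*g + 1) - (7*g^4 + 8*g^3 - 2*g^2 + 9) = -7*g^4 - 10*g^3 - 2*g^2 + 2*g - 8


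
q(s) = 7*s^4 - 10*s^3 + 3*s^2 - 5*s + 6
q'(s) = 28*s^3 - 30*s^2 + 6*s - 5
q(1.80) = 21.88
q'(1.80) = 71.90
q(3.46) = 613.63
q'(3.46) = 816.42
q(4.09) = 1310.36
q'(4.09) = 1433.40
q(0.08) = 5.61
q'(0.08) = -4.70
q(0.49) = 3.50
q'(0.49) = -5.97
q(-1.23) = 51.32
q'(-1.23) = -109.87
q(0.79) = 1.72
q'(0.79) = -5.18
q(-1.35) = 66.07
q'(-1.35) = -136.67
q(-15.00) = 388881.00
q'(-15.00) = -101345.00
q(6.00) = 6996.00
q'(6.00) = 4999.00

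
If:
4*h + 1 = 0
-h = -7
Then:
No Solution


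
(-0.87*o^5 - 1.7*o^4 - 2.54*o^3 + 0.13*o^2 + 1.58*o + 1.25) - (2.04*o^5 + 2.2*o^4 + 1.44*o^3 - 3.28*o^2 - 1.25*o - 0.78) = -2.91*o^5 - 3.9*o^4 - 3.98*o^3 + 3.41*o^2 + 2.83*o + 2.03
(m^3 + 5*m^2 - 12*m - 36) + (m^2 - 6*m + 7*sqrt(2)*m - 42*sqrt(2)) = m^3 + 6*m^2 - 18*m + 7*sqrt(2)*m - 42*sqrt(2) - 36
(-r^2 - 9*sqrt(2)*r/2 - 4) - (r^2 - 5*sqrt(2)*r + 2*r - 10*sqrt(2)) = -2*r^2 - 2*r + sqrt(2)*r/2 - 4 + 10*sqrt(2)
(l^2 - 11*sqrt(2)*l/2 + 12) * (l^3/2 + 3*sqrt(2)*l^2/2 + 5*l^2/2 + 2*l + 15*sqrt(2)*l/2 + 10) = l^5/2 - 5*sqrt(2)*l^4/4 + 5*l^4/2 - 25*sqrt(2)*l^3/4 - 17*l^3/2 - 85*l^2/2 + 7*sqrt(2)*l^2 + 24*l + 35*sqrt(2)*l + 120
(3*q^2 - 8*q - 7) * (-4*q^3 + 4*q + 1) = -12*q^5 + 32*q^4 + 40*q^3 - 29*q^2 - 36*q - 7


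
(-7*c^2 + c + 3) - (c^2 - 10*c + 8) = -8*c^2 + 11*c - 5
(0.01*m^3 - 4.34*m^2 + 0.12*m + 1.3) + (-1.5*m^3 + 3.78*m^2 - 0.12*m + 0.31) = -1.49*m^3 - 0.56*m^2 + 1.61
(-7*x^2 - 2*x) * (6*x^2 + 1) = -42*x^4 - 12*x^3 - 7*x^2 - 2*x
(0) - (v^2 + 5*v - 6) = -v^2 - 5*v + 6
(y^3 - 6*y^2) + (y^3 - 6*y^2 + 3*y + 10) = 2*y^3 - 12*y^2 + 3*y + 10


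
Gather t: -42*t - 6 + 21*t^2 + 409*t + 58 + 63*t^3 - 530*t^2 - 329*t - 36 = 63*t^3 - 509*t^2 + 38*t + 16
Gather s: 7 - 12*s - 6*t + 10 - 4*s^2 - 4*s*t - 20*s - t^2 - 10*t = -4*s^2 + s*(-4*t - 32) - t^2 - 16*t + 17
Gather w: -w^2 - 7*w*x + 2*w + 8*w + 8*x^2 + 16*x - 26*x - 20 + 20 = -w^2 + w*(10 - 7*x) + 8*x^2 - 10*x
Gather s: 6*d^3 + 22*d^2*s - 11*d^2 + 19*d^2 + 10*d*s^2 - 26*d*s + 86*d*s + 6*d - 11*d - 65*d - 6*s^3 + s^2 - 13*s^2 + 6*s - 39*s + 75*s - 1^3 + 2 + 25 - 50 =6*d^3 + 8*d^2 - 70*d - 6*s^3 + s^2*(10*d - 12) + s*(22*d^2 + 60*d + 42) - 24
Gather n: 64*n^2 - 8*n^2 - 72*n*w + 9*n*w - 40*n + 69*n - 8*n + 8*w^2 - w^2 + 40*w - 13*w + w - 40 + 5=56*n^2 + n*(21 - 63*w) + 7*w^2 + 28*w - 35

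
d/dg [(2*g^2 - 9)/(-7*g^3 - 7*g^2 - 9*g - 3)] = (14*g^4 - 207*g^2 - 138*g - 81)/(49*g^6 + 98*g^5 + 175*g^4 + 168*g^3 + 123*g^2 + 54*g + 9)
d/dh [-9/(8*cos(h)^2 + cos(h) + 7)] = -9*(16*cos(h) + 1)*sin(h)/(8*cos(h)^2 + cos(h) + 7)^2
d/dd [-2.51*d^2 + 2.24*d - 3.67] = 2.24 - 5.02*d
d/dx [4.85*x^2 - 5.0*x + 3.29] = 9.7*x - 5.0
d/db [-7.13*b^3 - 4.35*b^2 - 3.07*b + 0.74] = -21.39*b^2 - 8.7*b - 3.07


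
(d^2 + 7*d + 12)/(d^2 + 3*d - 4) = (d + 3)/(d - 1)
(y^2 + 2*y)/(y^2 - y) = (y + 2)/(y - 1)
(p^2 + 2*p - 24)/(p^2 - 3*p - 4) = (p + 6)/(p + 1)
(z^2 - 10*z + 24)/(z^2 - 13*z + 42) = (z - 4)/(z - 7)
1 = 1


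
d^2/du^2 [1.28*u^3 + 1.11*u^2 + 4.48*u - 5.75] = 7.68*u + 2.22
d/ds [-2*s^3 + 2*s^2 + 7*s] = -6*s^2 + 4*s + 7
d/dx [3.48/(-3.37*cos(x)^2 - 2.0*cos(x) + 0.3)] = -(23.4552*cos(x) + 6.96)*sin(x)/(3.37*cos(x)^2 + 2.0*cos(x) - 0.3)^2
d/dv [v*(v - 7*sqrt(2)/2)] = 2*v - 7*sqrt(2)/2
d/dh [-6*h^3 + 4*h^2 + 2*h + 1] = -18*h^2 + 8*h + 2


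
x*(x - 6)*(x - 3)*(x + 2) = x^4 - 7*x^3 + 36*x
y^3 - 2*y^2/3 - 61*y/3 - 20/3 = (y - 5)*(y + 1/3)*(y + 4)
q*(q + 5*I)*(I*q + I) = I*q^3 - 5*q^2 + I*q^2 - 5*q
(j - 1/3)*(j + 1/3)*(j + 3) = j^3 + 3*j^2 - j/9 - 1/3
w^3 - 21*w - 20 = (w - 5)*(w + 1)*(w + 4)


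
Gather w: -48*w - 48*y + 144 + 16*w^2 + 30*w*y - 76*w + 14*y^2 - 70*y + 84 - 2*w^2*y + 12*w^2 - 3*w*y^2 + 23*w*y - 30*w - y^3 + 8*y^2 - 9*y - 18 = w^2*(28 - 2*y) + w*(-3*y^2 + 53*y - 154) - y^3 + 22*y^2 - 127*y + 210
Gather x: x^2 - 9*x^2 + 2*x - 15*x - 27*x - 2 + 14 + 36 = -8*x^2 - 40*x + 48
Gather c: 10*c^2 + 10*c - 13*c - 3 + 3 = 10*c^2 - 3*c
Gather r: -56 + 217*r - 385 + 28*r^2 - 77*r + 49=28*r^2 + 140*r - 392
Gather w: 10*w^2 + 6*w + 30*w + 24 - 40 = 10*w^2 + 36*w - 16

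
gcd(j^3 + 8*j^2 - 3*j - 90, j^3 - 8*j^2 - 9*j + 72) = j - 3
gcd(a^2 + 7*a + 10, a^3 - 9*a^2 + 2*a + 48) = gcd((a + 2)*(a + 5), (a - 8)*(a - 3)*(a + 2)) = a + 2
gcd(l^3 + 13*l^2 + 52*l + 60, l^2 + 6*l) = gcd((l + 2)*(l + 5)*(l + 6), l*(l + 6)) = l + 6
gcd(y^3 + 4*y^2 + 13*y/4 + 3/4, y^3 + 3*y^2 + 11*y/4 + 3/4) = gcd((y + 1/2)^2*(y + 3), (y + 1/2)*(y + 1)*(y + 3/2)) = y + 1/2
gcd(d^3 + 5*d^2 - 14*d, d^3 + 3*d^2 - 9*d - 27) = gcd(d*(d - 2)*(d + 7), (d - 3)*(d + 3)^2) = 1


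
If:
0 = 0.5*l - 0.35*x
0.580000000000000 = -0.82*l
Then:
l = -0.71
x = -1.01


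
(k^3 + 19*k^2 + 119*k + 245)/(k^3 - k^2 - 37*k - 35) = (k^2 + 14*k + 49)/(k^2 - 6*k - 7)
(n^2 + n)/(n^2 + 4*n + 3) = n/(n + 3)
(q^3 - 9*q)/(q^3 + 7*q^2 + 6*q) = (q^2 - 9)/(q^2 + 7*q + 6)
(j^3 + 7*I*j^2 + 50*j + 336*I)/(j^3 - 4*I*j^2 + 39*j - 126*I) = (j + 8*I)/(j - 3*I)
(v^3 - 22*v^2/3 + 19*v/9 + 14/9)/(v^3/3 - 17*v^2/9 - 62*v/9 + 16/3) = (3*v^2 - 20*v - 7)/(v^2 - 5*v - 24)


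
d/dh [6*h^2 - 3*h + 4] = 12*h - 3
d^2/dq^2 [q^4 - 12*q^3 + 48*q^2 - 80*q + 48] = 12*q^2 - 72*q + 96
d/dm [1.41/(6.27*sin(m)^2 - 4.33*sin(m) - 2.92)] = (6.1053 - 17.6814*sin(m))*cos(m)/(-6.27*sin(m)^2 + 4.33*sin(m) + 2.92)^2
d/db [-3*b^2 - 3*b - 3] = -6*b - 3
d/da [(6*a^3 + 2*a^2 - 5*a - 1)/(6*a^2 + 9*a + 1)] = 2*(18*a^4 + 54*a^3 + 33*a^2 + 8*a + 2)/(36*a^4 + 108*a^3 + 93*a^2 + 18*a + 1)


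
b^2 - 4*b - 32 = (b - 8)*(b + 4)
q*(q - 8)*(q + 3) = q^3 - 5*q^2 - 24*q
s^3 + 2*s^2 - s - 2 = (s - 1)*(s + 1)*(s + 2)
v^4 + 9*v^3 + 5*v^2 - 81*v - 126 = (v - 3)*(v + 2)*(v + 3)*(v + 7)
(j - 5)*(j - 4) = j^2 - 9*j + 20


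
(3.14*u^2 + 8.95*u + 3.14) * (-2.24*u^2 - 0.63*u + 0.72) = -7.0336*u^4 - 22.0262*u^3 - 10.4113*u^2 + 4.4658*u + 2.2608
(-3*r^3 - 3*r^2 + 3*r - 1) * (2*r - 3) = -6*r^4 + 3*r^3 + 15*r^2 - 11*r + 3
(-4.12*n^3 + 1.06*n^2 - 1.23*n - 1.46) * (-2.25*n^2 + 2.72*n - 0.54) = 9.27*n^5 - 13.5914*n^4 + 7.8755*n^3 - 0.633*n^2 - 3.307*n + 0.7884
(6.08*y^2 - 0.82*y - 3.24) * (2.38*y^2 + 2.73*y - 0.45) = 14.4704*y^4 + 14.6468*y^3 - 12.6858*y^2 - 8.4762*y + 1.458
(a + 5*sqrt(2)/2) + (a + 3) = 2*a + 3 + 5*sqrt(2)/2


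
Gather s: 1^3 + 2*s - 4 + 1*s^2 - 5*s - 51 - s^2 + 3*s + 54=0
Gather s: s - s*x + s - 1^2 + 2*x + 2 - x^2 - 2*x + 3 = s*(2 - x) - x^2 + 4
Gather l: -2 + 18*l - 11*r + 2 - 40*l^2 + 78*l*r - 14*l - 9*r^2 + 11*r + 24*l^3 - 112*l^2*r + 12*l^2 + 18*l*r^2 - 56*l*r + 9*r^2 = 24*l^3 + l^2*(-112*r - 28) + l*(18*r^2 + 22*r + 4)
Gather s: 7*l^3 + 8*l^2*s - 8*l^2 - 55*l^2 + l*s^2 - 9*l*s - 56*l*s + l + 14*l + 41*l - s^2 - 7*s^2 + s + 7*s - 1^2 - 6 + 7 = 7*l^3 - 63*l^2 + 56*l + s^2*(l - 8) + s*(8*l^2 - 65*l + 8)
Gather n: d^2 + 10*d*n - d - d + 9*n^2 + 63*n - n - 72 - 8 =d^2 - 2*d + 9*n^2 + n*(10*d + 62) - 80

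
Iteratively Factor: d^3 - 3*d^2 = (d)*(d^2 - 3*d) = d*(d - 3)*(d)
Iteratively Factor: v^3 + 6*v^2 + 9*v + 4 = (v + 1)*(v^2 + 5*v + 4) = (v + 1)*(v + 4)*(v + 1)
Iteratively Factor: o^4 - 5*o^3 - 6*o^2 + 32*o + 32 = (o - 4)*(o^3 - o^2 - 10*o - 8) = (o - 4)*(o + 2)*(o^2 - 3*o - 4) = (o - 4)^2*(o + 2)*(o + 1)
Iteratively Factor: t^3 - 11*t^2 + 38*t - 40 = (t - 2)*(t^2 - 9*t + 20) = (t - 4)*(t - 2)*(t - 5)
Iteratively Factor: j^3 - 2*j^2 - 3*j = (j)*(j^2 - 2*j - 3) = j*(j + 1)*(j - 3)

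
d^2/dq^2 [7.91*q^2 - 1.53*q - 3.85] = 15.8200000000000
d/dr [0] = 0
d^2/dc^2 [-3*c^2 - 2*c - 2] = -6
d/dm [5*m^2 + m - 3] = 10*m + 1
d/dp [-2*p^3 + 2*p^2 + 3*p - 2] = -6*p^2 + 4*p + 3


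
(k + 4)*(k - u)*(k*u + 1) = k^3*u - k^2*u^2 + 4*k^2*u + k^2 - 4*k*u^2 - k*u + 4*k - 4*u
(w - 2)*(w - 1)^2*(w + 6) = w^4 + 2*w^3 - 19*w^2 + 28*w - 12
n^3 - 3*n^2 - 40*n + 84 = (n - 7)*(n - 2)*(n + 6)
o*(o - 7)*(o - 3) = o^3 - 10*o^2 + 21*o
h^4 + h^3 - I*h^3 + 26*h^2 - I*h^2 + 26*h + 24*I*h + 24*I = (h + 1)*(h - 6*I)*(h + I)*(h + 4*I)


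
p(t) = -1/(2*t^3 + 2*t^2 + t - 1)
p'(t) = -(-6*t^2 - 4*t - 1)/(2*t^3 + 2*t^2 + t - 1)^2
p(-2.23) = 0.06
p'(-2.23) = 0.09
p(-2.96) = 0.03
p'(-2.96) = 0.03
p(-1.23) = 0.34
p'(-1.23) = 0.60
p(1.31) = -0.12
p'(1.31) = 0.24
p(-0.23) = 0.87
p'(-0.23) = 0.30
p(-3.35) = 0.02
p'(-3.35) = 0.02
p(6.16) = -0.00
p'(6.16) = 0.00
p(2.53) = -0.02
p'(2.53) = 0.02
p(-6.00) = 0.00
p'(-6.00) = 0.00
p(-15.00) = 0.00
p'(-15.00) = 0.00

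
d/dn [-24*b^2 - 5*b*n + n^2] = -5*b + 2*n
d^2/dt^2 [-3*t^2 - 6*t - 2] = -6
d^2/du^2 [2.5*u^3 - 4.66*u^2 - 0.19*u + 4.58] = 15.0*u - 9.32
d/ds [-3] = 0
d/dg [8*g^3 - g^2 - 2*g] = 24*g^2 - 2*g - 2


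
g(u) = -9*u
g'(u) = -9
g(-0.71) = 6.39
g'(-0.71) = -9.00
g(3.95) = -35.55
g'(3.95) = -9.00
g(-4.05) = 36.45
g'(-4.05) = -9.00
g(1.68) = -15.12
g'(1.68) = -9.00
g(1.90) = -17.10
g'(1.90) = -9.00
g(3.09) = -27.81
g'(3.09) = -9.00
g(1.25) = -11.25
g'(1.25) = -9.00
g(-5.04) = 45.36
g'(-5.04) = -9.00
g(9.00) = -81.00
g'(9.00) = -9.00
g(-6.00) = 54.00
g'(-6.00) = -9.00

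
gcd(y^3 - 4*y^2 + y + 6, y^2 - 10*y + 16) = y - 2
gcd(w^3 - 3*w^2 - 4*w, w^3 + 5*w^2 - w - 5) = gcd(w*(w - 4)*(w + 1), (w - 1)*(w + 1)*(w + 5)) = w + 1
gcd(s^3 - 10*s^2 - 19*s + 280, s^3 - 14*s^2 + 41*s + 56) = s^2 - 15*s + 56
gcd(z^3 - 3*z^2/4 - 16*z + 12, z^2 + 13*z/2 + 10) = z + 4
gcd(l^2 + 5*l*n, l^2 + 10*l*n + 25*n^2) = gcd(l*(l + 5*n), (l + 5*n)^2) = l + 5*n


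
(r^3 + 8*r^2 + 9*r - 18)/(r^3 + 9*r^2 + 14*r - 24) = (r + 3)/(r + 4)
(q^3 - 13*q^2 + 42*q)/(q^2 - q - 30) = q*(q - 7)/(q + 5)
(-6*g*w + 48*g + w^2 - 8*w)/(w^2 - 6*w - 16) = (-6*g + w)/(w + 2)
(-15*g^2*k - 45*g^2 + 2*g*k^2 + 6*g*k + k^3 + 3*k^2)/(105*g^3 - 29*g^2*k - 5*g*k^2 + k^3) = (-k - 3)/(7*g - k)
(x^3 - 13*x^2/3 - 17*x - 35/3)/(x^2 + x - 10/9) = 3*(x^2 - 6*x - 7)/(3*x - 2)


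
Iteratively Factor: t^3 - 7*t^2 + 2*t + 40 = (t - 4)*(t^2 - 3*t - 10) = (t - 4)*(t + 2)*(t - 5)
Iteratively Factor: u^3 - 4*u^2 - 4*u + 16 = (u - 4)*(u^2 - 4) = (u - 4)*(u + 2)*(u - 2)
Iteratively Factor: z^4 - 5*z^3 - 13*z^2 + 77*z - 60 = (z + 4)*(z^3 - 9*z^2 + 23*z - 15) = (z - 1)*(z + 4)*(z^2 - 8*z + 15) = (z - 3)*(z - 1)*(z + 4)*(z - 5)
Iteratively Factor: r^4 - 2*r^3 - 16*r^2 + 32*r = (r - 2)*(r^3 - 16*r) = r*(r - 2)*(r^2 - 16) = r*(r - 2)*(r + 4)*(r - 4)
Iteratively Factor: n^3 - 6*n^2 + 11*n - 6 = (n - 1)*(n^2 - 5*n + 6) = (n - 2)*(n - 1)*(n - 3)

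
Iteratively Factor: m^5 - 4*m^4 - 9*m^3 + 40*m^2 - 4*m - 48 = (m - 2)*(m^4 - 2*m^3 - 13*m^2 + 14*m + 24) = (m - 2)^2*(m^3 - 13*m - 12) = (m - 2)^2*(m + 3)*(m^2 - 3*m - 4) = (m - 2)^2*(m + 1)*(m + 3)*(m - 4)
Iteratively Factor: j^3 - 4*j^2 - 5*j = (j + 1)*(j^2 - 5*j) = j*(j + 1)*(j - 5)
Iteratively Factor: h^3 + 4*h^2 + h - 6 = (h + 3)*(h^2 + h - 2) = (h - 1)*(h + 3)*(h + 2)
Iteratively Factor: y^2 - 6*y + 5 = (y - 5)*(y - 1)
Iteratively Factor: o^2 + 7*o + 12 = (o + 3)*(o + 4)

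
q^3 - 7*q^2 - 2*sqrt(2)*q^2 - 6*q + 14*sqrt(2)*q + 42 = (q - 7)*(q - 3*sqrt(2))*(q + sqrt(2))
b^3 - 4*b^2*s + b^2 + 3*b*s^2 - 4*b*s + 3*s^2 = (b + 1)*(b - 3*s)*(b - s)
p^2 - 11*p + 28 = (p - 7)*(p - 4)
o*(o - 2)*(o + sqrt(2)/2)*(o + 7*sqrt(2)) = o^4 - 2*o^3 + 15*sqrt(2)*o^3/2 - 15*sqrt(2)*o^2 + 7*o^2 - 14*o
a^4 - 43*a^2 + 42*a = a*(a - 6)*(a - 1)*(a + 7)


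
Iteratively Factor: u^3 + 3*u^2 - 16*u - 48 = (u - 4)*(u^2 + 7*u + 12) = (u - 4)*(u + 4)*(u + 3)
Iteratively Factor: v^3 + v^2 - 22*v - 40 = (v - 5)*(v^2 + 6*v + 8) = (v - 5)*(v + 2)*(v + 4)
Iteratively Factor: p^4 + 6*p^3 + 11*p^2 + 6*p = (p + 1)*(p^3 + 5*p^2 + 6*p) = (p + 1)*(p + 2)*(p^2 + 3*p) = p*(p + 1)*(p + 2)*(p + 3)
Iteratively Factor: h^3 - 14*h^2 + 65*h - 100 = (h - 5)*(h^2 - 9*h + 20) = (h - 5)*(h - 4)*(h - 5)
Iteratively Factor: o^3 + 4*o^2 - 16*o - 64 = (o - 4)*(o^2 + 8*o + 16) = (o - 4)*(o + 4)*(o + 4)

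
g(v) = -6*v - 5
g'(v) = -6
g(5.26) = -36.56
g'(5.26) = -6.00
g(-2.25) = 8.50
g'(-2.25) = -6.00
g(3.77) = -27.62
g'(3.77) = -6.00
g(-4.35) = 21.10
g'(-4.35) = -6.00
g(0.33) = -6.98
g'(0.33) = -6.00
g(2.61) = -20.66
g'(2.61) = -6.00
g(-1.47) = 3.82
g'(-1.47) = -6.00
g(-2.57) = 10.42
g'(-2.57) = -6.00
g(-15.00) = 85.00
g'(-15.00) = -6.00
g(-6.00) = 31.00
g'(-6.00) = -6.00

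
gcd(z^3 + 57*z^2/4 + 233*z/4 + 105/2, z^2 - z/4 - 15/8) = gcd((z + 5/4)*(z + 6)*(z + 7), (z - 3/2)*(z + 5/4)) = z + 5/4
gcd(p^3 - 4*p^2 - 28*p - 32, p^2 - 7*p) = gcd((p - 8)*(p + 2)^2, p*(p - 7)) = 1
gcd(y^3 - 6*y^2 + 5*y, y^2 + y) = y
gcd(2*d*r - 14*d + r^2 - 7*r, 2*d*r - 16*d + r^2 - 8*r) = 2*d + r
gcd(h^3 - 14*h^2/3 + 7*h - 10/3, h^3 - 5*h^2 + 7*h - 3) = h - 1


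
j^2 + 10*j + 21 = (j + 3)*(j + 7)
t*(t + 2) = t^2 + 2*t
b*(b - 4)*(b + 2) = b^3 - 2*b^2 - 8*b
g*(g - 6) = g^2 - 6*g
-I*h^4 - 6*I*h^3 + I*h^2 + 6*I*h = h*(h - 1)*(h + 6)*(-I*h - I)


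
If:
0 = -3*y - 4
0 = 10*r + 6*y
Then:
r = 4/5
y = -4/3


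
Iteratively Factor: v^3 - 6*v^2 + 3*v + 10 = (v - 2)*(v^2 - 4*v - 5) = (v - 5)*(v - 2)*(v + 1)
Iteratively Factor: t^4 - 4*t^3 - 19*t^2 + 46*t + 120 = (t + 3)*(t^3 - 7*t^2 + 2*t + 40) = (t - 4)*(t + 3)*(t^2 - 3*t - 10) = (t - 5)*(t - 4)*(t + 3)*(t + 2)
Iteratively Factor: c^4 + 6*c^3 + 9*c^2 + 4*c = (c)*(c^3 + 6*c^2 + 9*c + 4) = c*(c + 1)*(c^2 + 5*c + 4) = c*(c + 1)^2*(c + 4)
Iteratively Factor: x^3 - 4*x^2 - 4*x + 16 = (x - 2)*(x^2 - 2*x - 8) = (x - 4)*(x - 2)*(x + 2)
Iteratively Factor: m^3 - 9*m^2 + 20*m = (m - 5)*(m^2 - 4*m) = (m - 5)*(m - 4)*(m)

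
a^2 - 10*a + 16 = (a - 8)*(a - 2)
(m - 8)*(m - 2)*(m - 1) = m^3 - 11*m^2 + 26*m - 16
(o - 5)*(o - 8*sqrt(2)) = o^2 - 8*sqrt(2)*o - 5*o + 40*sqrt(2)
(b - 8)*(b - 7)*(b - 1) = b^3 - 16*b^2 + 71*b - 56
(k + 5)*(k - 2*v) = k^2 - 2*k*v + 5*k - 10*v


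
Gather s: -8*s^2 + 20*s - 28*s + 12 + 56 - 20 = -8*s^2 - 8*s + 48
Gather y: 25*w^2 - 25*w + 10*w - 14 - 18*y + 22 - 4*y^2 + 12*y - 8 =25*w^2 - 15*w - 4*y^2 - 6*y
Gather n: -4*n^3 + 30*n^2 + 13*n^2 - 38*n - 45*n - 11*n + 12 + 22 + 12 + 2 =-4*n^3 + 43*n^2 - 94*n + 48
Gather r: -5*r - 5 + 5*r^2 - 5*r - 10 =5*r^2 - 10*r - 15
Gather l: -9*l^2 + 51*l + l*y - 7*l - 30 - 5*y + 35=-9*l^2 + l*(y + 44) - 5*y + 5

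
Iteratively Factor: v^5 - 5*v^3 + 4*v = (v)*(v^4 - 5*v^2 + 4) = v*(v - 1)*(v^3 + v^2 - 4*v - 4) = v*(v - 1)*(v + 1)*(v^2 - 4) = v*(v - 2)*(v - 1)*(v + 1)*(v + 2)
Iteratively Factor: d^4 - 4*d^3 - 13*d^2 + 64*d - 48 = (d - 3)*(d^3 - d^2 - 16*d + 16) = (d - 4)*(d - 3)*(d^2 + 3*d - 4) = (d - 4)*(d - 3)*(d + 4)*(d - 1)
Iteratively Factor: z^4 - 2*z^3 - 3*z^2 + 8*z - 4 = (z - 2)*(z^3 - 3*z + 2) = (z - 2)*(z - 1)*(z^2 + z - 2) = (z - 2)*(z - 1)^2*(z + 2)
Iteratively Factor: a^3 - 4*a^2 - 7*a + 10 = (a + 2)*(a^2 - 6*a + 5) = (a - 1)*(a + 2)*(a - 5)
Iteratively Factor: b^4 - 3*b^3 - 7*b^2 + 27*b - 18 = (b - 2)*(b^3 - b^2 - 9*b + 9) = (b - 3)*(b - 2)*(b^2 + 2*b - 3) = (b - 3)*(b - 2)*(b - 1)*(b + 3)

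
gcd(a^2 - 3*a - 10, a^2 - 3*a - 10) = a^2 - 3*a - 10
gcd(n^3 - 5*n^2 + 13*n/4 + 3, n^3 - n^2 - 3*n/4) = n^2 - n - 3/4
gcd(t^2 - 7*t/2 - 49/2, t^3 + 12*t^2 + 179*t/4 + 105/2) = t + 7/2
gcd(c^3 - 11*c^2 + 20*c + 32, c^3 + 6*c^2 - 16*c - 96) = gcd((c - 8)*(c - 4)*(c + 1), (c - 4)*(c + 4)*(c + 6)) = c - 4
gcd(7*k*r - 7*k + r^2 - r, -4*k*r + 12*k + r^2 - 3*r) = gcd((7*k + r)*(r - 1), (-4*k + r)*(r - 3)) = 1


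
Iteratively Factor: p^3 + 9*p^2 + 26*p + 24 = (p + 4)*(p^2 + 5*p + 6) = (p + 2)*(p + 4)*(p + 3)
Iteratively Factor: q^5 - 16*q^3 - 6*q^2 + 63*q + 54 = (q + 3)*(q^4 - 3*q^3 - 7*q^2 + 15*q + 18) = (q - 3)*(q + 3)*(q^3 - 7*q - 6) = (q - 3)*(q + 1)*(q + 3)*(q^2 - q - 6) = (q - 3)^2*(q + 1)*(q + 3)*(q + 2)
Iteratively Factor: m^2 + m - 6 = (m + 3)*(m - 2)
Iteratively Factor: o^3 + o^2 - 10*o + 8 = (o - 2)*(o^2 + 3*o - 4) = (o - 2)*(o - 1)*(o + 4)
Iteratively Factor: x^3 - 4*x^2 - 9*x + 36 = (x - 3)*(x^2 - x - 12) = (x - 3)*(x + 3)*(x - 4)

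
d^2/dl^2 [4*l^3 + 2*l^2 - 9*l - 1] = 24*l + 4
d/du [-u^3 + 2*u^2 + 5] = u*(4 - 3*u)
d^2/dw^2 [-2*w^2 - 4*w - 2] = -4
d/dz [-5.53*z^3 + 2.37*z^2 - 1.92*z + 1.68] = -16.59*z^2 + 4.74*z - 1.92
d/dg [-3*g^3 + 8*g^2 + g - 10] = -9*g^2 + 16*g + 1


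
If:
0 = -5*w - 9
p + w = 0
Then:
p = 9/5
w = -9/5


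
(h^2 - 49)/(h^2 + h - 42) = (h - 7)/(h - 6)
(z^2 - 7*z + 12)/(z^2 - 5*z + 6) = (z - 4)/(z - 2)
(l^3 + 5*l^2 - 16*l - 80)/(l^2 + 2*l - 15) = (l^2 - 16)/(l - 3)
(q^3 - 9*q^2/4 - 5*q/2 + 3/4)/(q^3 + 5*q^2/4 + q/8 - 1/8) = 2*(q - 3)/(2*q + 1)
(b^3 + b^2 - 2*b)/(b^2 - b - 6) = b*(b - 1)/(b - 3)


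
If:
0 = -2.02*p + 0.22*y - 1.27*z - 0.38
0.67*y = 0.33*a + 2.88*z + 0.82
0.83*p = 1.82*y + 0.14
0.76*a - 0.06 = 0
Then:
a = 0.08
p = -0.00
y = -0.08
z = -0.31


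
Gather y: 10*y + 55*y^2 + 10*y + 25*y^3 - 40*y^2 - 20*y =25*y^3 + 15*y^2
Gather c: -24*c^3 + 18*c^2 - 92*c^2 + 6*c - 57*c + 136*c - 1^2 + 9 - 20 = -24*c^3 - 74*c^2 + 85*c - 12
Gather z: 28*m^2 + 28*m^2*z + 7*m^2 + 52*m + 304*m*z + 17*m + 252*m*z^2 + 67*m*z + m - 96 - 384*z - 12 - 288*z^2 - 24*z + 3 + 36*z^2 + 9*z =35*m^2 + 70*m + z^2*(252*m - 252) + z*(28*m^2 + 371*m - 399) - 105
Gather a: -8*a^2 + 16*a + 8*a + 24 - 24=-8*a^2 + 24*a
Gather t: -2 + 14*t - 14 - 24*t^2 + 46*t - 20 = -24*t^2 + 60*t - 36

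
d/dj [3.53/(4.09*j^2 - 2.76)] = -28.8754*j/(4.09*j^2 - 2.76)^2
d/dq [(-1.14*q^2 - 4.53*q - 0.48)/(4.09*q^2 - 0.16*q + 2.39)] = (18.7101*q^2 - 1.5228*q - 10.9035)/(16.7281*q^4 - 1.3088*q^3 + 19.5758*q^2 - 0.7648*q + 5.7121)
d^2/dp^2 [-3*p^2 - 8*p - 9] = -6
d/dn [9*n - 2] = 9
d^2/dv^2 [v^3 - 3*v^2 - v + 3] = 6*v - 6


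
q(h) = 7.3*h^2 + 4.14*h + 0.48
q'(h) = 14.6*h + 4.14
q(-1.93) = 19.68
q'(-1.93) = -24.04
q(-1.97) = 20.65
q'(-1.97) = -24.62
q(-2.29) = 29.28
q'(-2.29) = -29.29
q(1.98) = 37.30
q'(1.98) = 33.05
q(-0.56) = 0.45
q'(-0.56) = -4.04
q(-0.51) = 0.27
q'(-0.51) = -3.31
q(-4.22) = 113.01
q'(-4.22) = -57.47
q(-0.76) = 1.55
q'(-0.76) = -6.96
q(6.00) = 288.12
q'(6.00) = 91.74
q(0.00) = 0.48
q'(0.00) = 4.14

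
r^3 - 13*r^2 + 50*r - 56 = (r - 7)*(r - 4)*(r - 2)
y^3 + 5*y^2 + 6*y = y*(y + 2)*(y + 3)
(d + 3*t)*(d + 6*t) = d^2 + 9*d*t + 18*t^2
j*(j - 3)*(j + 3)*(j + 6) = j^4 + 6*j^3 - 9*j^2 - 54*j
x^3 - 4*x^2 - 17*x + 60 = (x - 5)*(x - 3)*(x + 4)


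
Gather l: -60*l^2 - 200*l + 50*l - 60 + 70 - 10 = -60*l^2 - 150*l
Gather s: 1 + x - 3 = x - 2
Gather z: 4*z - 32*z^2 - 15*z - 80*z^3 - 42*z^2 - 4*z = -80*z^3 - 74*z^2 - 15*z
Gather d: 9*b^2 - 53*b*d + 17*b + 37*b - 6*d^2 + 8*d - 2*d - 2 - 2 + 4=9*b^2 + 54*b - 6*d^2 + d*(6 - 53*b)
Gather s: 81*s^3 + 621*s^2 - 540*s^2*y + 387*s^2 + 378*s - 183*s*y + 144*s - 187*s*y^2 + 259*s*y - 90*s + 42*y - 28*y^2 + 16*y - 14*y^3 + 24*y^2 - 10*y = 81*s^3 + s^2*(1008 - 540*y) + s*(-187*y^2 + 76*y + 432) - 14*y^3 - 4*y^2 + 48*y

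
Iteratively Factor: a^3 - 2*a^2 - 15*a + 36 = (a - 3)*(a^2 + a - 12) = (a - 3)*(a + 4)*(a - 3)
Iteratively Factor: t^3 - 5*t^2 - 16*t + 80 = (t - 5)*(t^2 - 16) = (t - 5)*(t + 4)*(t - 4)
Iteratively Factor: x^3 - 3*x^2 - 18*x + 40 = (x - 5)*(x^2 + 2*x - 8) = (x - 5)*(x - 2)*(x + 4)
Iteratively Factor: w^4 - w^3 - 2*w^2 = (w - 2)*(w^3 + w^2) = w*(w - 2)*(w^2 + w) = w*(w - 2)*(w + 1)*(w)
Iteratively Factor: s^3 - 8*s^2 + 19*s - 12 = (s - 3)*(s^2 - 5*s + 4) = (s - 3)*(s - 1)*(s - 4)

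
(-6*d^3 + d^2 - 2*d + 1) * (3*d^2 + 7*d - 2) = -18*d^5 - 39*d^4 + 13*d^3 - 13*d^2 + 11*d - 2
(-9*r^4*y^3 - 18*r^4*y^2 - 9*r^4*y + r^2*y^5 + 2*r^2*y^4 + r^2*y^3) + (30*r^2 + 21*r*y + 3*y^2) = -9*r^4*y^3 - 18*r^4*y^2 - 9*r^4*y + r^2*y^5 + 2*r^2*y^4 + r^2*y^3 + 30*r^2 + 21*r*y + 3*y^2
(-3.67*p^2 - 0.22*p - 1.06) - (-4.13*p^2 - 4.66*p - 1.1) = 0.46*p^2 + 4.44*p + 0.04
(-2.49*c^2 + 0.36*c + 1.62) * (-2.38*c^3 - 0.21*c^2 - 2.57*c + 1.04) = 5.9262*c^5 - 0.3339*c^4 + 2.4681*c^3 - 3.855*c^2 - 3.789*c + 1.6848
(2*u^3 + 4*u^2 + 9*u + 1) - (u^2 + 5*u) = 2*u^3 + 3*u^2 + 4*u + 1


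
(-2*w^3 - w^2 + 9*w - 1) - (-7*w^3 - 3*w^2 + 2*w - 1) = 5*w^3 + 2*w^2 + 7*w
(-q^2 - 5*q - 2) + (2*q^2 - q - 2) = q^2 - 6*q - 4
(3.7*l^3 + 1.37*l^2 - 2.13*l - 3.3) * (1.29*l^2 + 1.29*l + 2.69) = 4.773*l^5 + 6.5403*l^4 + 8.9726*l^3 - 3.3194*l^2 - 9.9867*l - 8.877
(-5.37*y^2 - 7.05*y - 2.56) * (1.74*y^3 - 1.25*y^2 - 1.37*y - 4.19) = -9.3438*y^5 - 5.5545*y^4 + 11.715*y^3 + 35.3588*y^2 + 33.0467*y + 10.7264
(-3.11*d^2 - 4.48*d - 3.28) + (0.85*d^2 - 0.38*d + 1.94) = -2.26*d^2 - 4.86*d - 1.34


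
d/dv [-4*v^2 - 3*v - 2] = -8*v - 3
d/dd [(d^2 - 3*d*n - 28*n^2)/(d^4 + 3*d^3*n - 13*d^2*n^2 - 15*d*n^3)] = 2*(-d^5 + 3*d^4*n + 65*d^3*n^2 + 99*d^2*n^3 - 364*d*n^4 - 210*n^5)/(d^2*(d^6 + 6*d^5*n - 17*d^4*n^2 - 108*d^3*n^3 + 79*d^2*n^4 + 390*d*n^5 + 225*n^6))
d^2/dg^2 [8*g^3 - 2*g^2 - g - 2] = 48*g - 4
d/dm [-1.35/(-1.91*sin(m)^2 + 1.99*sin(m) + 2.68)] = (2.6865 - 5.157*sin(m))*cos(m)/(-1.91*sin(m)^2 + 1.99*sin(m) + 2.68)^2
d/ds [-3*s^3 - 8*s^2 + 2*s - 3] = -9*s^2 - 16*s + 2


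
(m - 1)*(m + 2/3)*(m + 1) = m^3 + 2*m^2/3 - m - 2/3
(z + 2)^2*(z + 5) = z^3 + 9*z^2 + 24*z + 20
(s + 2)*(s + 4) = s^2 + 6*s + 8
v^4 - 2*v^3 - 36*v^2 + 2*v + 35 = (v - 7)*(v - 1)*(v + 1)*(v + 5)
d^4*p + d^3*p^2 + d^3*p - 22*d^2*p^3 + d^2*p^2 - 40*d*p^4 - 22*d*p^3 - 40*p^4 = (d - 5*p)*(d + 2*p)*(d + 4*p)*(d*p + p)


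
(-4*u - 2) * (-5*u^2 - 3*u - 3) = 20*u^3 + 22*u^2 + 18*u + 6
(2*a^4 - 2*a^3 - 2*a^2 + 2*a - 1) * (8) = 16*a^4 - 16*a^3 - 16*a^2 + 16*a - 8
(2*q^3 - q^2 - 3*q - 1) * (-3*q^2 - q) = -6*q^5 + q^4 + 10*q^3 + 6*q^2 + q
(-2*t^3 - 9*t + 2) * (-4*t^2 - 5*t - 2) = 8*t^5 + 10*t^4 + 40*t^3 + 37*t^2 + 8*t - 4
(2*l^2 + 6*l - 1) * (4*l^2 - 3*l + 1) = 8*l^4 + 18*l^3 - 20*l^2 + 9*l - 1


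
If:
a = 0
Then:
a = 0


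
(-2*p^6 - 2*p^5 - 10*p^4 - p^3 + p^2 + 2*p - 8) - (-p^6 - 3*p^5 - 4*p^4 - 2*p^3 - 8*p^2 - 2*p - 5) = -p^6 + p^5 - 6*p^4 + p^3 + 9*p^2 + 4*p - 3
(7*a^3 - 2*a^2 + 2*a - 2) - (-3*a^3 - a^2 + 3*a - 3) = 10*a^3 - a^2 - a + 1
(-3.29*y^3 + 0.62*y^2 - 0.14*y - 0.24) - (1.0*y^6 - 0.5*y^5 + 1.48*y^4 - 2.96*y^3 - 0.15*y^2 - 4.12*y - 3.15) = -1.0*y^6 + 0.5*y^5 - 1.48*y^4 - 0.33*y^3 + 0.77*y^2 + 3.98*y + 2.91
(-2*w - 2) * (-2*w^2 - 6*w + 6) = 4*w^3 + 16*w^2 - 12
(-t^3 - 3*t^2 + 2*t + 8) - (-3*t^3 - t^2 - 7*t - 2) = 2*t^3 - 2*t^2 + 9*t + 10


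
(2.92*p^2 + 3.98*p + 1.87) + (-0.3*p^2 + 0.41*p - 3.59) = 2.62*p^2 + 4.39*p - 1.72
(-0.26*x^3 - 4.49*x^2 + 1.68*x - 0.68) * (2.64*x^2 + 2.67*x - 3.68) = -0.6864*x^5 - 12.5478*x^4 - 6.5963*x^3 + 19.2136*x^2 - 7.998*x + 2.5024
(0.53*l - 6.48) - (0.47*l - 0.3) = 0.0600000000000001*l - 6.18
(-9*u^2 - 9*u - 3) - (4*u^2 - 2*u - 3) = -13*u^2 - 7*u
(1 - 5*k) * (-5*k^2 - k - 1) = 25*k^3 + 4*k - 1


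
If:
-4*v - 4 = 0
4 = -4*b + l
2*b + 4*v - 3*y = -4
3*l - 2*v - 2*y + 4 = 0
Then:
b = -27/16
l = -11/4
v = -1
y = -9/8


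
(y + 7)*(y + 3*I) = y^2 + 7*y + 3*I*y + 21*I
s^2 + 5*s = s*(s + 5)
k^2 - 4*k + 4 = (k - 2)^2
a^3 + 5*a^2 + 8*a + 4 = (a + 1)*(a + 2)^2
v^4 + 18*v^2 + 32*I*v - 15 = (v - 5*I)*(v + I)^2*(v + 3*I)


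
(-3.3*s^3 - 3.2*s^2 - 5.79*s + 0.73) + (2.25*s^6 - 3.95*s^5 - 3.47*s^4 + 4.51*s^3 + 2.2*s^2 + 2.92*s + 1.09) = 2.25*s^6 - 3.95*s^5 - 3.47*s^4 + 1.21*s^3 - 1.0*s^2 - 2.87*s + 1.82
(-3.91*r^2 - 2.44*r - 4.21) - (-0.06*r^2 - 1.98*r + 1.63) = -3.85*r^2 - 0.46*r - 5.84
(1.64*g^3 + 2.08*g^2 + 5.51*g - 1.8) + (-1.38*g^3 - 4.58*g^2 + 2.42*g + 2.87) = 0.26*g^3 - 2.5*g^2 + 7.93*g + 1.07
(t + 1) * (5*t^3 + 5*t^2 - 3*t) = 5*t^4 + 10*t^3 + 2*t^2 - 3*t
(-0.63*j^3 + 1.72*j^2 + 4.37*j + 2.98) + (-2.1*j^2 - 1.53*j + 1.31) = -0.63*j^3 - 0.38*j^2 + 2.84*j + 4.29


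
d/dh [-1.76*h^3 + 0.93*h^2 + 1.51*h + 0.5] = -5.28*h^2 + 1.86*h + 1.51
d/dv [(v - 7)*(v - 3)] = 2*v - 10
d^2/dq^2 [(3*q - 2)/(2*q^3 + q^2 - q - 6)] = 2*((3*q - 2)*(6*q^2 + 2*q - 1)^2 + (-18*q^2 - 6*q - (3*q - 2)*(6*q + 1) + 3)*(2*q^3 + q^2 - q - 6))/(2*q^3 + q^2 - q - 6)^3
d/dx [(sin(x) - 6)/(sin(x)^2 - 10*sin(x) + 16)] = (12*sin(x) + cos(x)^2 - 45)*cos(x)/(sin(x)^2 - 10*sin(x) + 16)^2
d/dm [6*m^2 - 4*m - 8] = 12*m - 4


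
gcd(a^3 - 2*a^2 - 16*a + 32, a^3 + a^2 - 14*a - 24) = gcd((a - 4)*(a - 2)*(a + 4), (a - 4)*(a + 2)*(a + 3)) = a - 4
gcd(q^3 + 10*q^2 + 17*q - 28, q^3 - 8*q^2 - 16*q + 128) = q + 4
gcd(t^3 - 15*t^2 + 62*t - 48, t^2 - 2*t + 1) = t - 1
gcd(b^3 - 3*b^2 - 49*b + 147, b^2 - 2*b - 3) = b - 3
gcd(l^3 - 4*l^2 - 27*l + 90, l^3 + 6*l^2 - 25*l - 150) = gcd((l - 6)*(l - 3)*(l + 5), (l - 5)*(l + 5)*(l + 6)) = l + 5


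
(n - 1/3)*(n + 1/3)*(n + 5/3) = n^3 + 5*n^2/3 - n/9 - 5/27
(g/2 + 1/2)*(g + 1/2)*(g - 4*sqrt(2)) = g^3/2 - 2*sqrt(2)*g^2 + 3*g^2/4 - 3*sqrt(2)*g + g/4 - sqrt(2)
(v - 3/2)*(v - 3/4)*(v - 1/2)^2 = v^4 - 13*v^3/4 + 29*v^2/8 - 27*v/16 + 9/32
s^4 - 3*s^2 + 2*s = s*(s - 1)^2*(s + 2)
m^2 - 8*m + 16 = (m - 4)^2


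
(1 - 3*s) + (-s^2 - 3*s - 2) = -s^2 - 6*s - 1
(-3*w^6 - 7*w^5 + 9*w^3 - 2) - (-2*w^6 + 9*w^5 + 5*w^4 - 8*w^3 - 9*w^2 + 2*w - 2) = -w^6 - 16*w^5 - 5*w^4 + 17*w^3 + 9*w^2 - 2*w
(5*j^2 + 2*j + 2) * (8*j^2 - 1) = 40*j^4 + 16*j^3 + 11*j^2 - 2*j - 2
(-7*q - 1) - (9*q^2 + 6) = -9*q^2 - 7*q - 7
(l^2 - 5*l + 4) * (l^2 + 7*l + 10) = l^4 + 2*l^3 - 21*l^2 - 22*l + 40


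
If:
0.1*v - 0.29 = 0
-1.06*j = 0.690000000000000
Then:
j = -0.65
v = 2.90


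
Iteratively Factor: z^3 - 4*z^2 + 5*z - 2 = (z - 1)*(z^2 - 3*z + 2) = (z - 2)*(z - 1)*(z - 1)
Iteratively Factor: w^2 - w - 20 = (w + 4)*(w - 5)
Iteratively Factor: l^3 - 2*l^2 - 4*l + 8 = (l - 2)*(l^2 - 4) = (l - 2)^2*(l + 2)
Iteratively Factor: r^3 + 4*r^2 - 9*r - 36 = (r + 3)*(r^2 + r - 12) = (r + 3)*(r + 4)*(r - 3)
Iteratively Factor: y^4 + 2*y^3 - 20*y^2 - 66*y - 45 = (y + 1)*(y^3 + y^2 - 21*y - 45) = (y + 1)*(y + 3)*(y^2 - 2*y - 15) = (y + 1)*(y + 3)^2*(y - 5)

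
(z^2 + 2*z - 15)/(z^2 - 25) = (z - 3)/(z - 5)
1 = 1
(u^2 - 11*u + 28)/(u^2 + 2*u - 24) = (u - 7)/(u + 6)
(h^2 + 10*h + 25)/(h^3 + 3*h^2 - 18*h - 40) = (h + 5)/(h^2 - 2*h - 8)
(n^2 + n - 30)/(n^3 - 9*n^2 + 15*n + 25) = (n + 6)/(n^2 - 4*n - 5)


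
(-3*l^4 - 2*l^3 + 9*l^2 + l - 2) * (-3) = 9*l^4 + 6*l^3 - 27*l^2 - 3*l + 6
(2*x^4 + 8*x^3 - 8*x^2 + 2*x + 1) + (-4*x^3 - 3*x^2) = 2*x^4 + 4*x^3 - 11*x^2 + 2*x + 1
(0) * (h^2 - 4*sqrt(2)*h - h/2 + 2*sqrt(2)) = 0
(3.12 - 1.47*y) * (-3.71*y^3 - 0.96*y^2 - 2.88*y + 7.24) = 5.4537*y^4 - 10.164*y^3 + 1.2384*y^2 - 19.6284*y + 22.5888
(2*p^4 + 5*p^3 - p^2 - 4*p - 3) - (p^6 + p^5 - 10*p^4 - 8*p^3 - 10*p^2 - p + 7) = -p^6 - p^5 + 12*p^4 + 13*p^3 + 9*p^2 - 3*p - 10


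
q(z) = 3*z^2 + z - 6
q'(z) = 6*z + 1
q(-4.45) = 48.96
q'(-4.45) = -25.70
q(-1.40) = -1.52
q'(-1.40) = -7.40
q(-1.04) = -3.80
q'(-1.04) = -5.24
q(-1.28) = -2.36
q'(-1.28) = -6.68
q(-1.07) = -3.64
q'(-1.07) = -5.42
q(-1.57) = -0.18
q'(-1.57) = -8.42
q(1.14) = -0.96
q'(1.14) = 7.84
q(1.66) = 3.93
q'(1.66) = 10.96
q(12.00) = 438.00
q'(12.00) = 73.00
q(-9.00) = 228.00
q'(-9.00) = -53.00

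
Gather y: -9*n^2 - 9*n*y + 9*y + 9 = -9*n^2 + y*(9 - 9*n) + 9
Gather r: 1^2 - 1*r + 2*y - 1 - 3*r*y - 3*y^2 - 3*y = r*(-3*y - 1) - 3*y^2 - y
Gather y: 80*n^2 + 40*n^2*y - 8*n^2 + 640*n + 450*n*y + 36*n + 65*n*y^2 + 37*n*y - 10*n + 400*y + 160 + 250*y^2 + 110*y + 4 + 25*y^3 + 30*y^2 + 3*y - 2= 72*n^2 + 666*n + 25*y^3 + y^2*(65*n + 280) + y*(40*n^2 + 487*n + 513) + 162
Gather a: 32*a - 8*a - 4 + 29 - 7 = 24*a + 18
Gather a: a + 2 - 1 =a + 1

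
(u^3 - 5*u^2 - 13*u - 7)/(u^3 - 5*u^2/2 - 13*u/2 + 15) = 2*(u^3 - 5*u^2 - 13*u - 7)/(2*u^3 - 5*u^2 - 13*u + 30)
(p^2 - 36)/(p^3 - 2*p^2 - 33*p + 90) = (p - 6)/(p^2 - 8*p + 15)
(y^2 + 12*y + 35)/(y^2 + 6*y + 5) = (y + 7)/(y + 1)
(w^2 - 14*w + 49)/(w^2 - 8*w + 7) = (w - 7)/(w - 1)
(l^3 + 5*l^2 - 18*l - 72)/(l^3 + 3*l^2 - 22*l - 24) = (l + 3)/(l + 1)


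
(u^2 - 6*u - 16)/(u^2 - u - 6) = (u - 8)/(u - 3)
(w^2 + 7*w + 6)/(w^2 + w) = (w + 6)/w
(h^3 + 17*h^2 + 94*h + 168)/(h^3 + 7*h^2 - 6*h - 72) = (h + 7)/(h - 3)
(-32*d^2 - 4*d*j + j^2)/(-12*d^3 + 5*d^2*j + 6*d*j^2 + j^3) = (8*d - j)/(3*d^2 - 2*d*j - j^2)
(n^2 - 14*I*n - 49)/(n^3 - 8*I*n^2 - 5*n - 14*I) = (n - 7*I)/(n^2 - I*n + 2)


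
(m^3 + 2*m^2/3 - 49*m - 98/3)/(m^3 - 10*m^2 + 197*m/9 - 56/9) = 3*(3*m^2 + 23*m + 14)/(9*m^2 - 27*m + 8)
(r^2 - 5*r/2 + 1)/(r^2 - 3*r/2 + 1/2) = (r - 2)/(r - 1)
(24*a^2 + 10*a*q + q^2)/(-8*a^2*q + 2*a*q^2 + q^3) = (6*a + q)/(q*(-2*a + q))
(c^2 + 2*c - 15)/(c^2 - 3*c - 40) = (c - 3)/(c - 8)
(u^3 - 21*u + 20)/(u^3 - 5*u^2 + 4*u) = (u + 5)/u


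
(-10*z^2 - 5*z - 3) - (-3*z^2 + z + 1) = -7*z^2 - 6*z - 4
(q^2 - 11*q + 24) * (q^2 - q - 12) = q^4 - 12*q^3 + 23*q^2 + 108*q - 288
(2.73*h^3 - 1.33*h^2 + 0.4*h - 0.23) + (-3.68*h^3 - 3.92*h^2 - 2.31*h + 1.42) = -0.95*h^3 - 5.25*h^2 - 1.91*h + 1.19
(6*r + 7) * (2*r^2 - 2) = 12*r^3 + 14*r^2 - 12*r - 14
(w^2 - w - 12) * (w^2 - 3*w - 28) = w^4 - 4*w^3 - 37*w^2 + 64*w + 336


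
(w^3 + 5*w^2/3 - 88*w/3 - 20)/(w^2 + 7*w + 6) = (3*w^2 - 13*w - 10)/(3*(w + 1))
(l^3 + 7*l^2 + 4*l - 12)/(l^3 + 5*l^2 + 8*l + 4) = (l^2 + 5*l - 6)/(l^2 + 3*l + 2)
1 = 1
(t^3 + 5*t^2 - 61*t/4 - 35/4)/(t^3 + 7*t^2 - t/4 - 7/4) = (2*t - 5)/(2*t - 1)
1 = 1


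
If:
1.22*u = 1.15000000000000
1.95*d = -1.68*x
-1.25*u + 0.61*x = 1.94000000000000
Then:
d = -4.40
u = 0.94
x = 5.11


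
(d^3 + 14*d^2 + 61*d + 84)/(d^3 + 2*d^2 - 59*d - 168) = (d + 4)/(d - 8)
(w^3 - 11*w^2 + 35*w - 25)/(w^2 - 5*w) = w - 6 + 5/w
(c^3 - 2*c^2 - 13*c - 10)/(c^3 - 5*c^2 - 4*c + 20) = (c + 1)/(c - 2)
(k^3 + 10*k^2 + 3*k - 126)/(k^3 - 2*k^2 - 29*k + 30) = (k^3 + 10*k^2 + 3*k - 126)/(k^3 - 2*k^2 - 29*k + 30)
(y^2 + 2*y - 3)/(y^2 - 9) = (y - 1)/(y - 3)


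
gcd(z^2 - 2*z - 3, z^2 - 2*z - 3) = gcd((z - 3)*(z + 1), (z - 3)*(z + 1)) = z^2 - 2*z - 3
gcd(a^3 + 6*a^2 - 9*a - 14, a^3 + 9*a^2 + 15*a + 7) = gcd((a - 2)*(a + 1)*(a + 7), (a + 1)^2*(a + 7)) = a^2 + 8*a + 7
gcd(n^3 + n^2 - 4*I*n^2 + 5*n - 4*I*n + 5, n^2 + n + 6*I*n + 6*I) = n + 1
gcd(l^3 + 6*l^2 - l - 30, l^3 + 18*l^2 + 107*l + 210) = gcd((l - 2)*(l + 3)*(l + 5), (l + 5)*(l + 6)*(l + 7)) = l + 5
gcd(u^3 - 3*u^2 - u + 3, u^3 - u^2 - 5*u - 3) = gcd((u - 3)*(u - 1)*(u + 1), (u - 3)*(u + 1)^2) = u^2 - 2*u - 3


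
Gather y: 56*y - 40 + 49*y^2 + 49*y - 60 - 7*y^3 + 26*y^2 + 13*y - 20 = -7*y^3 + 75*y^2 + 118*y - 120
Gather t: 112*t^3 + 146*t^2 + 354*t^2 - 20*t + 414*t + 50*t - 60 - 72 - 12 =112*t^3 + 500*t^2 + 444*t - 144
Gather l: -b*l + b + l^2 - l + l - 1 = -b*l + b + l^2 - 1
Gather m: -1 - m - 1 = -m - 2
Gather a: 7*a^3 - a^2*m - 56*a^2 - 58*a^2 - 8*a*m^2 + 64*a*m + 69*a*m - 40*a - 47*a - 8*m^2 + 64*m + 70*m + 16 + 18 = 7*a^3 + a^2*(-m - 114) + a*(-8*m^2 + 133*m - 87) - 8*m^2 + 134*m + 34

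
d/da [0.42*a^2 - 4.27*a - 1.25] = 0.84*a - 4.27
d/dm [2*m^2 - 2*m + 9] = 4*m - 2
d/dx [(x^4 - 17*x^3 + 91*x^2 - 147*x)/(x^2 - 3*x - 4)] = 2*(x^5 - 13*x^4 + 43*x^3 + 39*x^2 - 364*x + 294)/(x^4 - 6*x^3 + x^2 + 24*x + 16)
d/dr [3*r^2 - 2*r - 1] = 6*r - 2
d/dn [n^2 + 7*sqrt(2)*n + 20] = 2*n + 7*sqrt(2)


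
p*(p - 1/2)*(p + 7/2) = p^3 + 3*p^2 - 7*p/4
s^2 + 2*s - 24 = (s - 4)*(s + 6)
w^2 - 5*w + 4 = (w - 4)*(w - 1)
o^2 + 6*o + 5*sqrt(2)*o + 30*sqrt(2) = (o + 6)*(o + 5*sqrt(2))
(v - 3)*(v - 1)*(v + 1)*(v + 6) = v^4 + 3*v^3 - 19*v^2 - 3*v + 18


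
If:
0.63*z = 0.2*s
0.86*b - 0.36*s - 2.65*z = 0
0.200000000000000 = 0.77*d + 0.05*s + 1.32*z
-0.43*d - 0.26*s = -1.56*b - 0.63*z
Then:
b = 0.07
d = 0.23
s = 0.05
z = 0.01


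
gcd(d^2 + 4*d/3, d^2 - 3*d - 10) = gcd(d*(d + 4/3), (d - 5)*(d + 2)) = 1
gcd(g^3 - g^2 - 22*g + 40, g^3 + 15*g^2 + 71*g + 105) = g + 5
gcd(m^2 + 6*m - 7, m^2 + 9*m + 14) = m + 7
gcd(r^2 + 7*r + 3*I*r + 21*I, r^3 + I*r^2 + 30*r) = 1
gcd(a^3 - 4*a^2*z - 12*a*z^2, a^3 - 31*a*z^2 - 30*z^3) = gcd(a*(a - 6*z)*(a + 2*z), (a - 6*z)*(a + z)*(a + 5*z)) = -a + 6*z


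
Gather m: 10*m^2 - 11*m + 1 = 10*m^2 - 11*m + 1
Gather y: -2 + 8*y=8*y - 2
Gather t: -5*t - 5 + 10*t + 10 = 5*t + 5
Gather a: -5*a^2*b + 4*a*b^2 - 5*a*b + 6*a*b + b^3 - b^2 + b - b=-5*a^2*b + a*(4*b^2 + b) + b^3 - b^2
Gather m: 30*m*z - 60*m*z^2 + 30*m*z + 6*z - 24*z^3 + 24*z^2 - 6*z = m*(-60*z^2 + 60*z) - 24*z^3 + 24*z^2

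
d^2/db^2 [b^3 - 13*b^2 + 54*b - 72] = 6*b - 26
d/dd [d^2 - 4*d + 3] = 2*d - 4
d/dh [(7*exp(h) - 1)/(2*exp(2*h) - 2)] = (-7*exp(2*h) + 2*exp(h) - 7)*exp(h)/(2*(exp(4*h) - 2*exp(2*h) + 1))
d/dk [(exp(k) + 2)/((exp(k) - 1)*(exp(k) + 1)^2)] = (-2*exp(2*k) - 5*exp(k) + 1)*exp(k)/(exp(5*k) + exp(4*k) - 2*exp(3*k) - 2*exp(2*k) + exp(k) + 1)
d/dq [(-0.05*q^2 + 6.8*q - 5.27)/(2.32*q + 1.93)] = (-0.116*q^2 - 0.193*q + 25.3504)/(5.3824*q^2 + 8.9552*q + 3.7249)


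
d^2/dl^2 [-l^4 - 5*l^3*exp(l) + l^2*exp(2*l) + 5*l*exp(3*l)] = -5*l^3*exp(l) + 4*l^2*exp(2*l) - 30*l^2*exp(l) - 12*l^2 + 45*l*exp(3*l) + 8*l*exp(2*l) - 30*l*exp(l) + 30*exp(3*l) + 2*exp(2*l)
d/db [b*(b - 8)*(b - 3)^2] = 4*b^3 - 42*b^2 + 114*b - 72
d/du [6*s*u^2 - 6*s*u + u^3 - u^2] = 12*s*u - 6*s + 3*u^2 - 2*u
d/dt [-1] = 0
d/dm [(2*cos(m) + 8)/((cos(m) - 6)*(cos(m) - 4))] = 2*(cos(m)^2 + 8*cos(m) - 64)*sin(m)/((cos(m) - 6)^2*(cos(m) - 4)^2)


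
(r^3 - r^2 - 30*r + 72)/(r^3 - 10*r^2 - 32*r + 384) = (r^2 - 7*r + 12)/(r^2 - 16*r + 64)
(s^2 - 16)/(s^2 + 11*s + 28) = (s - 4)/(s + 7)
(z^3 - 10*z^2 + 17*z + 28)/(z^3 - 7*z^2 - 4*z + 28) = (z^2 - 3*z - 4)/(z^2 - 4)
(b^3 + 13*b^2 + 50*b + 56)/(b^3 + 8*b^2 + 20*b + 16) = (b + 7)/(b + 2)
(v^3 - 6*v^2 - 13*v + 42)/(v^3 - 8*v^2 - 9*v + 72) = (v^2 - 9*v + 14)/(v^2 - 11*v + 24)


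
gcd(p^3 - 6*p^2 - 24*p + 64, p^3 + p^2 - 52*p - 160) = p^2 - 4*p - 32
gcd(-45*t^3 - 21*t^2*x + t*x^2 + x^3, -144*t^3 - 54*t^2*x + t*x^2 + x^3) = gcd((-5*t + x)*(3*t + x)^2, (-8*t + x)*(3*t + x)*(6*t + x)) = 3*t + x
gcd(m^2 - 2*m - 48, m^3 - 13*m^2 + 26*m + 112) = m - 8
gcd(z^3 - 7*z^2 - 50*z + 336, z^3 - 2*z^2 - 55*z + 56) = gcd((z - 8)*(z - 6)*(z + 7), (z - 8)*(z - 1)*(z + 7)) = z^2 - z - 56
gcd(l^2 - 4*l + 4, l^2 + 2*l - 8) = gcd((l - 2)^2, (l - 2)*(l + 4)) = l - 2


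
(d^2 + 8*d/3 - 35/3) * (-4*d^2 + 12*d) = -4*d^4 + 4*d^3/3 + 236*d^2/3 - 140*d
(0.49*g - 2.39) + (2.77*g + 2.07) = 3.26*g - 0.32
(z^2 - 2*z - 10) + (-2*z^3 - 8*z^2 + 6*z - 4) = -2*z^3 - 7*z^2 + 4*z - 14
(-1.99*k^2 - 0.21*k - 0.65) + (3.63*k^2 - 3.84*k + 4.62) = 1.64*k^2 - 4.05*k + 3.97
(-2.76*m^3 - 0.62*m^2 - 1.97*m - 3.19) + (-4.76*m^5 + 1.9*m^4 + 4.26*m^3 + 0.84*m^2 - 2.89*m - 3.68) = -4.76*m^5 + 1.9*m^4 + 1.5*m^3 + 0.22*m^2 - 4.86*m - 6.87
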